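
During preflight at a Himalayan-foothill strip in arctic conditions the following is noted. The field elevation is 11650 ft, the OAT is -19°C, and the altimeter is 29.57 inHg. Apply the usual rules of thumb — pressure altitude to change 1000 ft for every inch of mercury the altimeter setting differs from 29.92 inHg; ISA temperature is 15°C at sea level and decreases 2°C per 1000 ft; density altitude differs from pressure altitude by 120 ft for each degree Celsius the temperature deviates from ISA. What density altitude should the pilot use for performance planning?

10800 ft

Pressure altitude = 11650 + (29.92 − 29.57) × 1000 = 11650 + (+350) = 12000 ft.
ISA temperature at 12000 ft = 15 − 2 × (12000/1000) = -9°C.
ISA deviation = -19 − (-9) = -10°C.
Density altitude = 12000 + 120 × (-10) = 10800 ft.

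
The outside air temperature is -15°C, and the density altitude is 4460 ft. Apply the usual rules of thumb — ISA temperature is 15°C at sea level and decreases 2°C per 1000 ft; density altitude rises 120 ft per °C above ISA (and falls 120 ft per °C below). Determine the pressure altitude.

DA = PA + 120 × (OAT − (15 − 2·PA/1000)) = PA + 120·OAT − 1800 + 0.24·PA = 1.24·PA + 120·OAT − 1800.
So 1.24·PA = 4460 − 120 × (-15) + 1800 = 8060.
PA = 8060 / 1.24 = 6500 ft.

6500 ft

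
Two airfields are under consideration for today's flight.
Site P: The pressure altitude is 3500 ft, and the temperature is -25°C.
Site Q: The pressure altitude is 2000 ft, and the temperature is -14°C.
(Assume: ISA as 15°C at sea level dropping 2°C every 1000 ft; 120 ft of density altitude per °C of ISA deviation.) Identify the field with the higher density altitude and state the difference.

Site P by 540 ft

Site P: ISA temp = 8°C, deviation -33°C, DA = 3500 + 120 × (-33) = -460 ft.
Site Q: ISA temp = 11°C, deviation -25°C, DA = 2000 + 120 × (-25) = -1000 ft.
Site P is higher by -460 − (-1000) = 540 ft.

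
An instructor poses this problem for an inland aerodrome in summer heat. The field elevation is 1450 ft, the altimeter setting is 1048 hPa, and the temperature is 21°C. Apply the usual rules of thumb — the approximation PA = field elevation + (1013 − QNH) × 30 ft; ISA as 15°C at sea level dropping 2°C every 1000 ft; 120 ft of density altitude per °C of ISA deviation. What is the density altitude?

1216 ft

Pressure altitude = 1450 + (1013 − 1048) × 30 = 1450 + (-1050) = 400 ft.
ISA temperature at 400 ft = 15 − 2 × (400/1000) = 14.2°C.
ISA deviation = 21 − 14.2 = +6.8°C.
Density altitude = 400 + 120 × (6.8) = 1216 ft.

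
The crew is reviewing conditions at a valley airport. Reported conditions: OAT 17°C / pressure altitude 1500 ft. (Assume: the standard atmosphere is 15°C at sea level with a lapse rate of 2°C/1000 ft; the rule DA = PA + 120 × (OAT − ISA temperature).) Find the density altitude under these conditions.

ISA temperature at 1500 ft = 15 − 2 × (1500/1000) = 12°C.
ISA deviation = 17 − 12 = +5°C.
Density altitude = 1500 + 120 × (5) = 1500 + (+600) = 2100 ft.

2100 ft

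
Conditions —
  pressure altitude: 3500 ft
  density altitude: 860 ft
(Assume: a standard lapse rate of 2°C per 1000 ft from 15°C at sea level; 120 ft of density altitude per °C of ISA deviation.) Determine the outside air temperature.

Density altitude − pressure altitude = 860 − 3500 = -2640 ft.
At 120 ft/°C that is an ISA deviation of -2640/120 = -22°C.
ISA temperature at 3500 ft = 15 − 2 × (3500/1000) = 8°C.
OAT = ISA + deviation = 8 + (-22) = -14°C.

-14°C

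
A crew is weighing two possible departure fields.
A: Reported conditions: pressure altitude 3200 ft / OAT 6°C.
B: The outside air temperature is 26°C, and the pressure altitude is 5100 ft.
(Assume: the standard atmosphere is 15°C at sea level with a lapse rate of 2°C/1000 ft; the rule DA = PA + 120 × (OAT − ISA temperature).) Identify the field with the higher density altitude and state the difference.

B by 4756 ft

A: ISA temp = 8.6°C, deviation -2.6°C, DA = 3200 + 120 × (-2.6) = 2888 ft.
B: ISA temp = 4.8°C, deviation +21.2°C, DA = 5100 + 120 × 21.2 = 7644 ft.
B is higher by 7644 − 2888 = 4756 ft.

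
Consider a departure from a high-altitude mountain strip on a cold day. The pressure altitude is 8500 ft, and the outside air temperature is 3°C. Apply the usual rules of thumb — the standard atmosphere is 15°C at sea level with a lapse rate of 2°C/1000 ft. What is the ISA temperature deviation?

ISA temperature at 8500 ft = 15 − 2 × (8500/1000) = -2°C.
Deviation = OAT − ISA = 3 − (-2) = +5°C.

ISA+5°C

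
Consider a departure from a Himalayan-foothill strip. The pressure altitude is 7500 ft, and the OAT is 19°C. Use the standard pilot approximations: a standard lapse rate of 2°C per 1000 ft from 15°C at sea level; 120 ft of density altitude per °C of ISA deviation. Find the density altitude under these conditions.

9780 ft

ISA temperature at 7500 ft = 15 − 2 × (7500/1000) = 0°C.
ISA deviation = 19 − 0 = +19°C.
Density altitude = 7500 + 120 × (19) = 7500 + (+2280) = 9780 ft.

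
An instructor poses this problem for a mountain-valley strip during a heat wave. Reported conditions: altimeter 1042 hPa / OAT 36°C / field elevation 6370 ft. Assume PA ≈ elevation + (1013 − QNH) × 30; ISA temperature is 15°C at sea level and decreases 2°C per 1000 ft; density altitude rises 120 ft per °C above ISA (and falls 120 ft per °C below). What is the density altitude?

Pressure altitude = 6370 + (1013 − 1042) × 30 = 6370 + (-870) = 5500 ft.
ISA temperature at 5500 ft = 15 − 2 × (5500/1000) = 4°C.
ISA deviation = 36 − 4 = +32°C.
Density altitude = 5500 + 120 × (32) = 9340 ft.

9340 ft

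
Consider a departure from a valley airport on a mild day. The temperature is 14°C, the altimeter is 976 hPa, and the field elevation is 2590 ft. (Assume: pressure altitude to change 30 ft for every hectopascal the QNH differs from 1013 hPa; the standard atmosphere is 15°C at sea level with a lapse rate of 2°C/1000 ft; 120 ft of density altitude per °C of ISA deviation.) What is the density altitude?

Pressure altitude = 2590 + (1013 − 976) × 30 = 2590 + (+1110) = 3700 ft.
ISA temperature at 3700 ft = 15 − 2 × (3700/1000) = 7.6°C.
ISA deviation = 14 − 7.6 = +6.4°C.
Density altitude = 3700 + 120 × (6.4) = 4468 ft.

4468 ft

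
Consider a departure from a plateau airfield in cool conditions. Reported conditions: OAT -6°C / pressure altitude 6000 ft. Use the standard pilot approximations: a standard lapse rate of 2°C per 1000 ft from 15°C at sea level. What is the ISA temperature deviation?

ISA temperature at 6000 ft = 15 − 2 × (6000/1000) = 3°C.
Deviation = OAT − ISA = -6 − 3 = -9°C.

ISA-9°C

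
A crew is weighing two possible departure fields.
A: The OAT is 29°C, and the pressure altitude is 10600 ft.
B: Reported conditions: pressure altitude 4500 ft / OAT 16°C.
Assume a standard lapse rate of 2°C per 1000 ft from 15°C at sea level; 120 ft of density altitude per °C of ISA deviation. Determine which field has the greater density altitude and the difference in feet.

A by 9124 ft

A: ISA temp = -6.2°C, deviation +35.2°C, DA = 10600 + 120 × 35.2 = 14824 ft.
B: ISA temp = 6°C, deviation +10°C, DA = 4500 + 120 × 10 = 5700 ft.
A is higher by 14824 − 5700 = 9124 ft.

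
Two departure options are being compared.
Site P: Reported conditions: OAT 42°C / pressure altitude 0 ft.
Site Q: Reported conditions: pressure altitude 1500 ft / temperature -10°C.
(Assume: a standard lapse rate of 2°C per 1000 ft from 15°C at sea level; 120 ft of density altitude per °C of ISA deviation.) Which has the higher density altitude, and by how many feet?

Site P by 4380 ft

Site P: ISA temp = 15°C, deviation +27°C, DA = 0 + 120 × 27 = 3240 ft.
Site Q: ISA temp = 12°C, deviation -22°C, DA = 1500 + 120 × (-22) = -1140 ft.
Site P is higher by 3240 − (-1140) = 4380 ft.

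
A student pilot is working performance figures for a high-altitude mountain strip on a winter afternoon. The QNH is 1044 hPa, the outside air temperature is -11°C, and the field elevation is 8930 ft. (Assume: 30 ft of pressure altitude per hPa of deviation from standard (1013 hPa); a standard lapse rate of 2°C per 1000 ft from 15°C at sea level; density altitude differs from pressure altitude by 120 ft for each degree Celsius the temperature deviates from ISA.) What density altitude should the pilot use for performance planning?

Pressure altitude = 8930 + (1013 − 1044) × 30 = 8930 + (-930) = 8000 ft.
ISA temperature at 8000 ft = 15 − 2 × (8000/1000) = -1°C.
ISA deviation = -11 − (-1) = -10°C.
Density altitude = 8000 + 120 × (-10) = 6800 ft.

6800 ft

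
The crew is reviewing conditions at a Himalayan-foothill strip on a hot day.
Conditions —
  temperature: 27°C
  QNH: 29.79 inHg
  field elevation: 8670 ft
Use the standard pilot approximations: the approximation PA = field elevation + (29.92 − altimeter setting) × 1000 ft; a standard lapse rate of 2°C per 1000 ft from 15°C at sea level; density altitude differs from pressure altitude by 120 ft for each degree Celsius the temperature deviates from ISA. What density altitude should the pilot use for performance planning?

12352 ft

Pressure altitude = 8670 + (29.92 − 29.79) × 1000 = 8670 + (+130) = 8800 ft.
ISA temperature at 8800 ft = 15 − 2 × (8800/1000) = -2.6°C.
ISA deviation = 27 − (-2.6) = +29.6°C.
Density altitude = 8800 + 120 × (29.6) = 12352 ft.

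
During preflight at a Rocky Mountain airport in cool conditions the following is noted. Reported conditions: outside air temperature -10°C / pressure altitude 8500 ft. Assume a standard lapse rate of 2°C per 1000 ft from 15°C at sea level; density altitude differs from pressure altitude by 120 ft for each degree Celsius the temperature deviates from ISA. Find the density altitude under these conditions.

7540 ft

ISA temperature at 8500 ft = 15 − 2 × (8500/1000) = -2°C.
ISA deviation = -10 − (-2) = -8°C.
Density altitude = 8500 + 120 × (-8) = 8500 + (-960) = 7540 ft.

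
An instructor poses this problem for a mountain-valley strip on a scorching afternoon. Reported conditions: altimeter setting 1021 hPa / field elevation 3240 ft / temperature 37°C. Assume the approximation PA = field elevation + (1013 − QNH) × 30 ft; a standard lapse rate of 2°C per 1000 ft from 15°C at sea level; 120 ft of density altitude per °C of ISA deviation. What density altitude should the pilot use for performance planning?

Pressure altitude = 3240 + (1013 − 1021) × 30 = 3240 + (-240) = 3000 ft.
ISA temperature at 3000 ft = 15 − 2 × (3000/1000) = 9°C.
ISA deviation = 37 − 9 = +28°C.
Density altitude = 3000 + 120 × (28) = 6360 ft.

6360 ft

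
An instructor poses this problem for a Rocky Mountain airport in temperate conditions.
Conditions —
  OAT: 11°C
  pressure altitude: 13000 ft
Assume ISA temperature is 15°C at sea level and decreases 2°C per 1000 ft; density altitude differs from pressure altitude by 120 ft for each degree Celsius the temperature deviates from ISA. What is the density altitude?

ISA temperature at 13000 ft = 15 − 2 × (13000/1000) = -11°C.
ISA deviation = 11 − (-11) = +22°C.
Density altitude = 13000 + 120 × (22) = 13000 + (+2640) = 15640 ft.

15640 ft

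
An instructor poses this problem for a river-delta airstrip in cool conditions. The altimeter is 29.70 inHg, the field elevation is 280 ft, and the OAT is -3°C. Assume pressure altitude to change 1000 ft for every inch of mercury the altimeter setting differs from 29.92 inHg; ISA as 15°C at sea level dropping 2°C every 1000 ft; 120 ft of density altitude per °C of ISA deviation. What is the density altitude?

Pressure altitude = 280 + (29.92 − 29.70) × 1000 = 280 + (+220) = 500 ft.
ISA temperature at 500 ft = 15 − 2 × (500/1000) = 14°C.
ISA deviation = -3 − 14 = -17°C.
Density altitude = 500 + 120 × (-17) = -1540 ft.

-1540 ft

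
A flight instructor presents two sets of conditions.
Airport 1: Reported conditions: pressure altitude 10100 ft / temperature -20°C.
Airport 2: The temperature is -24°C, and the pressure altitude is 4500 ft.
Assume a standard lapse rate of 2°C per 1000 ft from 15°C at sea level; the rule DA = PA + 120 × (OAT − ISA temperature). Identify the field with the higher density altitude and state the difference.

Airport 1 by 7424 ft

Airport 1: ISA temp = -5.2°C, deviation -14.8°C, DA = 10100 + 120 × (-14.8) = 8324 ft.
Airport 2: ISA temp = 6°C, deviation -30°C, DA = 4500 + 120 × (-30) = 900 ft.
Airport 1 is higher by 8324 − 900 = 7424 ft.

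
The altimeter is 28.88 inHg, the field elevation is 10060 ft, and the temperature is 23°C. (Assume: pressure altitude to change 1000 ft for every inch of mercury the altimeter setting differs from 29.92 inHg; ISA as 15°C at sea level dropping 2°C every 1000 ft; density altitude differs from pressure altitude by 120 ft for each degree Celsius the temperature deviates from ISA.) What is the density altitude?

14724 ft

Pressure altitude = 10060 + (29.92 − 28.88) × 1000 = 10060 + (+1040) = 11100 ft.
ISA temperature at 11100 ft = 15 − 2 × (11100/1000) = -7.2°C.
ISA deviation = 23 − (-7.2) = +30.2°C.
Density altitude = 11100 + 120 × (30.2) = 14724 ft.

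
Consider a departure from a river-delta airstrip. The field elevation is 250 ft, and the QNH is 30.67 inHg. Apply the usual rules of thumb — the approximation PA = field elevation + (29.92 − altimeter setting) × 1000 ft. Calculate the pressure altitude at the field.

-500 ft

Pressure correction = (29.92 − 30.67) × 1000 = -750 ft.
Pressure altitude = 250 + (-750) = -500 ft.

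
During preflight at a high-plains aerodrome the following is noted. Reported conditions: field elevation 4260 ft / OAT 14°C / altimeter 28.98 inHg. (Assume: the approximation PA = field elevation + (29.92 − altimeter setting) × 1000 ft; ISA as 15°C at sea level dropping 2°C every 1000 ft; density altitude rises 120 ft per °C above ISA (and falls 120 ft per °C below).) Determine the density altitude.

Pressure altitude = 4260 + (29.92 − 28.98) × 1000 = 4260 + (+940) = 5200 ft.
ISA temperature at 5200 ft = 15 − 2 × (5200/1000) = 4.6°C.
ISA deviation = 14 − 4.6 = +9.4°C.
Density altitude = 5200 + 120 × (9.4) = 6328 ft.

6328 ft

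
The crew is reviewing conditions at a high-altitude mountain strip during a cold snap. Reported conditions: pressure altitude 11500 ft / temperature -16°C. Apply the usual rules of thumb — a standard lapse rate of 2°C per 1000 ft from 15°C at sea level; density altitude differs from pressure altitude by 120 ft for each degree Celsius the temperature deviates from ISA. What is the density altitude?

10540 ft

ISA temperature at 11500 ft = 15 − 2 × (11500/1000) = -8°C.
ISA deviation = -16 − (-8) = -8°C.
Density altitude = 11500 + 120 × (-8) = 11500 + (-960) = 10540 ft.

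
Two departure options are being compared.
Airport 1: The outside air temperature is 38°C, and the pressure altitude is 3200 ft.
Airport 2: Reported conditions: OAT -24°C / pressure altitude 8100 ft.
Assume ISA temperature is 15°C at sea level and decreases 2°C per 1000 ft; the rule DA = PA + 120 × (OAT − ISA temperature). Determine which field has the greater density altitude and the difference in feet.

Airport 1: ISA temp = 8.6°C, deviation +29.4°C, DA = 3200 + 120 × 29.4 = 6728 ft.
Airport 2: ISA temp = -1.2°C, deviation -22.8°C, DA = 8100 + 120 × (-22.8) = 5364 ft.
Airport 1 is higher by 6728 − 5364 = 1364 ft.

Airport 1 by 1364 ft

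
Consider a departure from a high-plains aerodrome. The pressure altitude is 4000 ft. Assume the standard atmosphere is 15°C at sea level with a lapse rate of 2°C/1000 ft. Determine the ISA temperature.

ISA temperature = 15 − 2 × (4000/1000) = 15 − 8 = 7°C.

7°C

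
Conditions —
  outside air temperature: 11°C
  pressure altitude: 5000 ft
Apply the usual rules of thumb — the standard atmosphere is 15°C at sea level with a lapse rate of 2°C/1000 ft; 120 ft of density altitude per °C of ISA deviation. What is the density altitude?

ISA temperature at 5000 ft = 15 − 2 × (5000/1000) = 5°C.
ISA deviation = 11 − 5 = +6°C.
Density altitude = 5000 + 120 × (6) = 5000 + (+720) = 5720 ft.

5720 ft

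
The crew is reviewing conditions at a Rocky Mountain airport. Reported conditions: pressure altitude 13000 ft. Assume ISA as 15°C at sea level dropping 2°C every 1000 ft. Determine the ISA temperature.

-11°C

ISA temperature = 15 − 2 × (13000/1000) = 15 − 26 = -11°C.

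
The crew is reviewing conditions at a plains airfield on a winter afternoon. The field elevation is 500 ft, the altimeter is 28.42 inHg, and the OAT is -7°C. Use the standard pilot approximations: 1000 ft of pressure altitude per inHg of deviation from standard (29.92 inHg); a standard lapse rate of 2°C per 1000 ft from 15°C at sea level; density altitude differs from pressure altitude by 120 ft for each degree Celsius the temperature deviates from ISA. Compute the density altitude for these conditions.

Pressure altitude = 500 + (29.92 − 28.42) × 1000 = 500 + (+1500) = 2000 ft.
ISA temperature at 2000 ft = 15 − 2 × (2000/1000) = 11°C.
ISA deviation = -7 − 11 = -18°C.
Density altitude = 2000 + 120 × (-18) = -160 ft.

-160 ft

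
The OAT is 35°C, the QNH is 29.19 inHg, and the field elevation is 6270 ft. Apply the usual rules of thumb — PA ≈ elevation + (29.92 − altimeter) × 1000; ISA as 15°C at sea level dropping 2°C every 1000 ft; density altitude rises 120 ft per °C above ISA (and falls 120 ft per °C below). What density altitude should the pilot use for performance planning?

Pressure altitude = 6270 + (29.92 − 29.19) × 1000 = 6270 + (+730) = 7000 ft.
ISA temperature at 7000 ft = 15 − 2 × (7000/1000) = 1°C.
ISA deviation = 35 − 1 = +34°C.
Density altitude = 7000 + 120 × (34) = 11080 ft.

11080 ft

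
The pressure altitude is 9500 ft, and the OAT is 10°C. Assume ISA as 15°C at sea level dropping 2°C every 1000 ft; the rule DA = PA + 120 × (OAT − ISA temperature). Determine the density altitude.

11180 ft

ISA temperature at 9500 ft = 15 − 2 × (9500/1000) = -4°C.
ISA deviation = 10 − (-4) = +14°C.
Density altitude = 9500 + 120 × (14) = 9500 + (+1680) = 11180 ft.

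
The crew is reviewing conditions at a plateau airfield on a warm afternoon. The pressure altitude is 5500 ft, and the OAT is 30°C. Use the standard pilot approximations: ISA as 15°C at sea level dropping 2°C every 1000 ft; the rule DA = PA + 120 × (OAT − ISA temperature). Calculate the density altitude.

ISA temperature at 5500 ft = 15 − 2 × (5500/1000) = 4°C.
ISA deviation = 30 − 4 = +26°C.
Density altitude = 5500 + 120 × (26) = 5500 + (+3120) = 8620 ft.

8620 ft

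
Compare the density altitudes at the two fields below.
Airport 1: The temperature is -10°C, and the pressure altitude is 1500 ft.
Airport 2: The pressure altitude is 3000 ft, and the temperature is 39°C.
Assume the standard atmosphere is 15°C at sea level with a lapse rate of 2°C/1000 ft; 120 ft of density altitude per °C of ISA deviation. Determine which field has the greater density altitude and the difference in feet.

Airport 1: ISA temp = 12°C, deviation -22°C, DA = 1500 + 120 × (-22) = -1140 ft.
Airport 2: ISA temp = 9°C, deviation +30°C, DA = 3000 + 120 × 30 = 6600 ft.
Airport 2 is higher by 6600 − (-1140) = 7740 ft.

Airport 2 by 7740 ft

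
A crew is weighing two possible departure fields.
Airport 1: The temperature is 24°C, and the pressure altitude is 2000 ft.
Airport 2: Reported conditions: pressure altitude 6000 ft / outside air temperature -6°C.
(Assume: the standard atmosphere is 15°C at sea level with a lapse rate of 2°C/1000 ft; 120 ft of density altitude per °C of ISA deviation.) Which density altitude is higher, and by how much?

Airport 2 by 1360 ft

Airport 1: ISA temp = 11°C, deviation +13°C, DA = 2000 + 120 × 13 = 3560 ft.
Airport 2: ISA temp = 3°C, deviation -9°C, DA = 6000 + 120 × (-9) = 4920 ft.
Airport 2 is higher by 4920 − 3560 = 1360 ft.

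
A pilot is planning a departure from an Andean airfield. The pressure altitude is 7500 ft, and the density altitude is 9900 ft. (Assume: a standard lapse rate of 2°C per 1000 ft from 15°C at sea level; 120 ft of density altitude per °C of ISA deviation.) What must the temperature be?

Density altitude − pressure altitude = 9900 − 7500 = +2400 ft.
At 120 ft/°C that is an ISA deviation of 2400/120 = +20°C.
ISA temperature at 7500 ft = 15 − 2 × (7500/1000) = 0°C.
OAT = ISA + deviation = 0 + (+20) = 20°C.

20°C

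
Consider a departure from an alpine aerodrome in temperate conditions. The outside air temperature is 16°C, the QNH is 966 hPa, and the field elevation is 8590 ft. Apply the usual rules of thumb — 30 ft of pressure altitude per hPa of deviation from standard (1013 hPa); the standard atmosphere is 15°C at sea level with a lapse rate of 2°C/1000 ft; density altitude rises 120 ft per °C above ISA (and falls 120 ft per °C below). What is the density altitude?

Pressure altitude = 8590 + (1013 − 966) × 30 = 8590 + (+1410) = 10000 ft.
ISA temperature at 10000 ft = 15 − 2 × (10000/1000) = -5°C.
ISA deviation = 16 − (-5) = +21°C.
Density altitude = 10000 + 120 × (21) = 12520 ft.

12520 ft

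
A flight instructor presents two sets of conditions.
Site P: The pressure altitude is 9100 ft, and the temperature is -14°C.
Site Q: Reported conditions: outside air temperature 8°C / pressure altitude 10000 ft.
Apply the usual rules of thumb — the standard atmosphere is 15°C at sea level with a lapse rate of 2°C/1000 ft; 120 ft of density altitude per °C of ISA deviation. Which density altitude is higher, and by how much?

Site P: ISA temp = -3.2°C, deviation -10.8°C, DA = 9100 + 120 × (-10.8) = 7804 ft.
Site Q: ISA temp = -5°C, deviation +13°C, DA = 10000 + 120 × 13 = 11560 ft.
Site Q is higher by 11560 − 7804 = 3756 ft.

Site Q by 3756 ft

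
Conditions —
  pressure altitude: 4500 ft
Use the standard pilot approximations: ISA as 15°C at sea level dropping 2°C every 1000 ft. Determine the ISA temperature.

ISA temperature = 15 − 2 × (4500/1000) = 15 − 9 = 6°C.

6°C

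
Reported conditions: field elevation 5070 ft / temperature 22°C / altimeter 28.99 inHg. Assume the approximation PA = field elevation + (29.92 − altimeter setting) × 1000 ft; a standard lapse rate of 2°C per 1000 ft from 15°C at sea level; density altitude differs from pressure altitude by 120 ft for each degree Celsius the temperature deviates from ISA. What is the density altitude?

Pressure altitude = 5070 + (29.92 − 28.99) × 1000 = 5070 + (+930) = 6000 ft.
ISA temperature at 6000 ft = 15 − 2 × (6000/1000) = 3°C.
ISA deviation = 22 − 3 = +19°C.
Density altitude = 6000 + 120 × (19) = 8280 ft.

8280 ft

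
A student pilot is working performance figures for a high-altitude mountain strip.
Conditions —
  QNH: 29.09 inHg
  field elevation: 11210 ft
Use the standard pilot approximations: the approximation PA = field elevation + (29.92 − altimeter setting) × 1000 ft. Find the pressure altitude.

Pressure correction = (29.92 − 29.09) × 1000 = +830 ft.
Pressure altitude = 11210 + (+830) = 12040 ft.

12040 ft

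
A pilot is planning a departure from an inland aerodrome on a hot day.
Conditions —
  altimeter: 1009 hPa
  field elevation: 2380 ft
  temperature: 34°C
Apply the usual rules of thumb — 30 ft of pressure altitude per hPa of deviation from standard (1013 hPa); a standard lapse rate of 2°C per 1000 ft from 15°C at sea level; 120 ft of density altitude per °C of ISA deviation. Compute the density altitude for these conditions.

5380 ft

Pressure altitude = 2380 + (1013 − 1009) × 30 = 2380 + (+120) = 2500 ft.
ISA temperature at 2500 ft = 15 − 2 × (2500/1000) = 10°C.
ISA deviation = 34 − 10 = +24°C.
Density altitude = 2500 + 120 × (24) = 5380 ft.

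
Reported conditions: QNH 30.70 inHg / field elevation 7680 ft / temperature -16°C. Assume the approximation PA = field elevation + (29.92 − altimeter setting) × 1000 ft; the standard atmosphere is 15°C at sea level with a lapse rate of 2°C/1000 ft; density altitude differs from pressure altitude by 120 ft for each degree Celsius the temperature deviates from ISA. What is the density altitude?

4836 ft

Pressure altitude = 7680 + (29.92 − 30.70) × 1000 = 7680 + (-780) = 6900 ft.
ISA temperature at 6900 ft = 15 − 2 × (6900/1000) = 1.2°C.
ISA deviation = -16 − 1.2 = -17.2°C.
Density altitude = 6900 + 120 × (-17.2) = 4836 ft.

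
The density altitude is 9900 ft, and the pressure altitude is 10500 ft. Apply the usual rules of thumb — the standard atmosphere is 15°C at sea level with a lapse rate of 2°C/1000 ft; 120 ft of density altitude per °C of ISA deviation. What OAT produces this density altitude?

-11°C

Density altitude − pressure altitude = 9900 − 10500 = -600 ft.
At 120 ft/°C that is an ISA deviation of -600/120 = -5°C.
ISA temperature at 10500 ft = 15 − 2 × (10500/1000) = -6°C.
OAT = ISA + deviation = -6 + (-5) = -11°C.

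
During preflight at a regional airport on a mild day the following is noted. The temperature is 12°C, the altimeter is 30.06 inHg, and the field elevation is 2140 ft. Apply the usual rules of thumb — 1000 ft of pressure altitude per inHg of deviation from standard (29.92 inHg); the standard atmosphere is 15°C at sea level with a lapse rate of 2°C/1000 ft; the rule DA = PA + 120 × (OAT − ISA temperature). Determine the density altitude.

2120 ft

Pressure altitude = 2140 + (29.92 − 30.06) × 1000 = 2140 + (-140) = 2000 ft.
ISA temperature at 2000 ft = 15 − 2 × (2000/1000) = 11°C.
ISA deviation = 12 − 11 = +1°C.
Density altitude = 2000 + 120 × (1) = 2120 ft.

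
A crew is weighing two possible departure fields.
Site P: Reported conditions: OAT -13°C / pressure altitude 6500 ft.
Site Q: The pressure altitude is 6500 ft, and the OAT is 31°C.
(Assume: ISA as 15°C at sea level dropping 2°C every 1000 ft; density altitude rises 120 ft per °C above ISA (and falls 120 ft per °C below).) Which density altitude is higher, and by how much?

Site P: ISA temp = 2°C, deviation -15°C, DA = 6500 + 120 × (-15) = 4700 ft.
Site Q: ISA temp = 2°C, deviation +29°C, DA = 6500 + 120 × 29 = 9980 ft.
Site Q is higher by 9980 − 4700 = 5280 ft.

Site Q by 5280 ft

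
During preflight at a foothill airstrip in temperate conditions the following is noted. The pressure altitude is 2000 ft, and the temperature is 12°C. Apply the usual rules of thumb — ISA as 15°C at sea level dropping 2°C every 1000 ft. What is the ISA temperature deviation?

ISA+1°C

ISA temperature at 2000 ft = 15 − 2 × (2000/1000) = 11°C.
Deviation = OAT − ISA = 12 − 11 = +1°C.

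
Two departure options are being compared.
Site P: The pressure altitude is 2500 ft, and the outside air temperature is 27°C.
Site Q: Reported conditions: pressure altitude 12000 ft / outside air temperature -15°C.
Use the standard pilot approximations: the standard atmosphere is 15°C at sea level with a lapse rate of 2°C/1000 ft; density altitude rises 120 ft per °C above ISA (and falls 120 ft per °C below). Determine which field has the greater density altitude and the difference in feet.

Site P: ISA temp = 10°C, deviation +17°C, DA = 2500 + 120 × 17 = 4540 ft.
Site Q: ISA temp = -9°C, deviation -6°C, DA = 12000 + 120 × (-6) = 11280 ft.
Site Q is higher by 11280 − 4540 = 6740 ft.

Site Q by 6740 ft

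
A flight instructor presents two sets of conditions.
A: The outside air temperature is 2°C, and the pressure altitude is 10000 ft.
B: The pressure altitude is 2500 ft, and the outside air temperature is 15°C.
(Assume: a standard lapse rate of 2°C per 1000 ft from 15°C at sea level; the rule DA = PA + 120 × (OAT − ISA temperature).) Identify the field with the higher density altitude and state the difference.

A by 7740 ft

A: ISA temp = -5°C, deviation +7°C, DA = 10000 + 120 × 7 = 10840 ft.
B: ISA temp = 10°C, deviation +5°C, DA = 2500 + 120 × 5 = 3100 ft.
A is higher by 10840 − 3100 = 7740 ft.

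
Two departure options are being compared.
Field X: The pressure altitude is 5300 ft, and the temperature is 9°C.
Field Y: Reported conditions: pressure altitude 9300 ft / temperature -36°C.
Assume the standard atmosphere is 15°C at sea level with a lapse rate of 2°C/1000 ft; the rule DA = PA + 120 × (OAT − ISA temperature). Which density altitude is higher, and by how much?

Field X by 440 ft

Field X: ISA temp = 4.4°C, deviation +4.6°C, DA = 5300 + 120 × 4.6 = 5852 ft.
Field Y: ISA temp = -3.6°C, deviation -32.4°C, DA = 9300 + 120 × (-32.4) = 5412 ft.
Field X is higher by 5852 − 5412 = 440 ft.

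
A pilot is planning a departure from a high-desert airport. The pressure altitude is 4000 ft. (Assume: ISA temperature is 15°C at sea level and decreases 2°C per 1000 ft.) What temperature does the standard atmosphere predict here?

7°C

ISA temperature = 15 − 2 × (4000/1000) = 15 − 8 = 7°C.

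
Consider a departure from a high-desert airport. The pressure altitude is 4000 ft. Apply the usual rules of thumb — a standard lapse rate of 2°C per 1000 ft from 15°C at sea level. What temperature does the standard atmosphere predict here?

ISA temperature = 15 − 2 × (4000/1000) = 15 − 8 = 7°C.

7°C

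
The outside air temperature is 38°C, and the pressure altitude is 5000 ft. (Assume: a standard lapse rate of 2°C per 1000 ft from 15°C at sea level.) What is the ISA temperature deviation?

ISA+33°C

ISA temperature at 5000 ft = 15 − 2 × (5000/1000) = 5°C.
Deviation = OAT − ISA = 38 − 5 = +33°C.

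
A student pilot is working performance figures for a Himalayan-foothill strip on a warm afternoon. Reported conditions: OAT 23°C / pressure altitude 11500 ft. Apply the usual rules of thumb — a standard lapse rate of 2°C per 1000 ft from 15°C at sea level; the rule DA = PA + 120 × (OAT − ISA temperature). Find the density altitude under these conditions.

15220 ft

ISA temperature at 11500 ft = 15 − 2 × (11500/1000) = -8°C.
ISA deviation = 23 − (-8) = +31°C.
Density altitude = 11500 + 120 × (31) = 11500 + (+3720) = 15220 ft.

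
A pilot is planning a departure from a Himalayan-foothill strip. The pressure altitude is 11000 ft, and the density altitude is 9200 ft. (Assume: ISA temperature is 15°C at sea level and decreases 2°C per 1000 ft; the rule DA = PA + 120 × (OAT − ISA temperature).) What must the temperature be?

-22°C

Density altitude − pressure altitude = 9200 − 11000 = -1800 ft.
At 120 ft/°C that is an ISA deviation of -1800/120 = -15°C.
ISA temperature at 11000 ft = 15 − 2 × (11000/1000) = -7°C.
OAT = ISA + deviation = -7 + (-15) = -22°C.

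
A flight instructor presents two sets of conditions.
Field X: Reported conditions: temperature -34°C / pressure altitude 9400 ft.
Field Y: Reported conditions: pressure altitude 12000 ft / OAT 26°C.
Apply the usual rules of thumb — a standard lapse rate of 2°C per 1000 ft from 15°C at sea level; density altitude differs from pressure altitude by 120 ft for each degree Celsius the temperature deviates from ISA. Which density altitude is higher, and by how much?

Field X: ISA temp = -3.8°C, deviation -30.2°C, DA = 9400 + 120 × (-30.2) = 5776 ft.
Field Y: ISA temp = -9°C, deviation +35°C, DA = 12000 + 120 × 35 = 16200 ft.
Field Y is higher by 16200 − 5776 = 10424 ft.

Field Y by 10424 ft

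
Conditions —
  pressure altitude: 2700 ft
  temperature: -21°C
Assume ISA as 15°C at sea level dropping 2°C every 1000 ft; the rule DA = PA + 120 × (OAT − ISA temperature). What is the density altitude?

-972 ft

ISA temperature at 2700 ft = 15 − 2 × (2700/1000) = 9.6°C.
ISA deviation = -21 − 9.6 = -30.6°C.
Density altitude = 2700 + 120 × (-30.6) = 2700 + (-3672) = -972 ft.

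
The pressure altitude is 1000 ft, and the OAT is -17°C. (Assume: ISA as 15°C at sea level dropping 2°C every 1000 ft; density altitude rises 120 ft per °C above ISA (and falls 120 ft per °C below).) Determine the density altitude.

-2600 ft

ISA temperature at 1000 ft = 15 − 2 × (1000/1000) = 13°C.
ISA deviation = -17 − 13 = -30°C.
Density altitude = 1000 + 120 × (-30) = 1000 + (-3600) = -2600 ft.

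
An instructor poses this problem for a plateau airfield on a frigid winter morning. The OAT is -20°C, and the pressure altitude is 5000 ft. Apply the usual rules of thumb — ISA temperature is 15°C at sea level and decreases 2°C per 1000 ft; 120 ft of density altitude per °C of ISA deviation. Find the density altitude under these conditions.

2000 ft

ISA temperature at 5000 ft = 15 − 2 × (5000/1000) = 5°C.
ISA deviation = -20 − 5 = -25°C.
Density altitude = 5000 + 120 × (-25) = 5000 + (-3000) = 2000 ft.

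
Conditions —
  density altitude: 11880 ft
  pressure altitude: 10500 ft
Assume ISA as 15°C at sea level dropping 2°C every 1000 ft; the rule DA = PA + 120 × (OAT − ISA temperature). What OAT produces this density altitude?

Density altitude − pressure altitude = 11880 − 10500 = +1380 ft.
At 120 ft/°C that is an ISA deviation of 1380/120 = +11.5°C.
ISA temperature at 10500 ft = 15 − 2 × (10500/1000) = -6°C.
OAT = ISA + deviation = -6 + (+11.5) = 5.5°C.

5.5°C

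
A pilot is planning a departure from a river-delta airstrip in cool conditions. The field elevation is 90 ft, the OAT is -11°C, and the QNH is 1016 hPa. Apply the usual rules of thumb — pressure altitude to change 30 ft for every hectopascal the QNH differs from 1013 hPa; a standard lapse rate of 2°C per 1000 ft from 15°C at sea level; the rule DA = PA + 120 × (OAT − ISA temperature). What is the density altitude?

-3120 ft

Pressure altitude = 90 + (1013 − 1016) × 30 = 90 + (-90) = 0 ft.
ISA temperature at 0 ft = 15 − 2 × (0/1000) = 15°C.
ISA deviation = -11 − 15 = -26°C.
Density altitude = 0 + 120 × (-26) = -3120 ft.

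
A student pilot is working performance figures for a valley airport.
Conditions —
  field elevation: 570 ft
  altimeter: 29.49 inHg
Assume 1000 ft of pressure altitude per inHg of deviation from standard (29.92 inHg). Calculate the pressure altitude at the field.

Pressure correction = (29.92 − 29.49) × 1000 = +430 ft.
Pressure altitude = 570 + (+430) = 1000 ft.

1000 ft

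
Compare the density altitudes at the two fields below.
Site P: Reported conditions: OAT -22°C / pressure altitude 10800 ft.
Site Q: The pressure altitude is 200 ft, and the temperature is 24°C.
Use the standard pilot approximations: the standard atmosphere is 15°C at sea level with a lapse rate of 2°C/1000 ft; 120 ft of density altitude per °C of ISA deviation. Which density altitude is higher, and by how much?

Site P by 7624 ft

Site P: ISA temp = -6.6°C, deviation -15.4°C, DA = 10800 + 120 × (-15.4) = 8952 ft.
Site Q: ISA temp = 14.6°C, deviation +9.4°C, DA = 200 + 120 × 9.4 = 1328 ft.
Site P is higher by 8952 − 1328 = 7624 ft.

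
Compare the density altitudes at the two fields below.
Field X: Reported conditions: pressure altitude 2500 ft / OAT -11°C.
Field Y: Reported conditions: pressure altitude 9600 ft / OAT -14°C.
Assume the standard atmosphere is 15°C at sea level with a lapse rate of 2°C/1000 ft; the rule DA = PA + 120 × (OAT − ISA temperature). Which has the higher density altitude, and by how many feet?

Field Y by 8444 ft

Field X: ISA temp = 10°C, deviation -21°C, DA = 2500 + 120 × (-21) = -20 ft.
Field Y: ISA temp = -4.2°C, deviation -9.8°C, DA = 9600 + 120 × (-9.8) = 8424 ft.
Field Y is higher by 8424 − (-20) = 8444 ft.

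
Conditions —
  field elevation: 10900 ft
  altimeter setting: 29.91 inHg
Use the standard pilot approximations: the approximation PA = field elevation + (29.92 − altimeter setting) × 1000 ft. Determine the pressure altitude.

Pressure correction = (29.92 − 29.91) × 1000 = +10 ft.
Pressure altitude = 10900 + (+10) = 10910 ft.

10910 ft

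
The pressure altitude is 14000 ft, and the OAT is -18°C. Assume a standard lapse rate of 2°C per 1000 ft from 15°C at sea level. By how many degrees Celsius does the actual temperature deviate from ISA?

ISA temperature at 14000 ft = 15 − 2 × (14000/1000) = -13°C.
Deviation = OAT − ISA = -18 − (-13) = -5°C.

ISA-5°C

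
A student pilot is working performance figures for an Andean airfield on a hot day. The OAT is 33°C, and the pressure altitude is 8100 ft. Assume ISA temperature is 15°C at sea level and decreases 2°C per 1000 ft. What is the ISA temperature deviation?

ISA temperature at 8100 ft = 15 − 2 × (8100/1000) = -1.2°C.
Deviation = OAT − ISA = 33 − (-1.2) = +34.2°C.

ISA+34.2°C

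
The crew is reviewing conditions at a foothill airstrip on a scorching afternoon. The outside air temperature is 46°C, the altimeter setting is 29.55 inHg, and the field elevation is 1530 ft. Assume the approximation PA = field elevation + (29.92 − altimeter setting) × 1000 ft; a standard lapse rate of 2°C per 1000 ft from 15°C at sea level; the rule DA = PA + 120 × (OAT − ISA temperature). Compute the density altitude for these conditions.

6076 ft

Pressure altitude = 1530 + (29.92 − 29.55) × 1000 = 1530 + (+370) = 1900 ft.
ISA temperature at 1900 ft = 15 − 2 × (1900/1000) = 11.2°C.
ISA deviation = 46 − 11.2 = +34.8°C.
Density altitude = 1900 + 120 × (34.8) = 6076 ft.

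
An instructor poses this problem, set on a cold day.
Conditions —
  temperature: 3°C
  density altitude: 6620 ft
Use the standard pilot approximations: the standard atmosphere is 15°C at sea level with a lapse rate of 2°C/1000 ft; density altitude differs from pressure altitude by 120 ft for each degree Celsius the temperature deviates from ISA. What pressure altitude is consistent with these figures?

DA = PA + 120 × (OAT − (15 − 2·PA/1000)) = PA + 120·OAT − 1800 + 0.24·PA = 1.24·PA + 120·OAT − 1800.
So 1.24·PA = 6620 − 120 × 3 + 1800 = 8060.
PA = 8060 / 1.24 = 6500 ft.

6500 ft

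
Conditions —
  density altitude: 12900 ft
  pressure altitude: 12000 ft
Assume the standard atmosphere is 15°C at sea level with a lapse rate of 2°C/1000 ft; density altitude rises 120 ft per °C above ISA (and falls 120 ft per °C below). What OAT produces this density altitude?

-1.5°C

Density altitude − pressure altitude = 12900 − 12000 = +900 ft.
At 120 ft/°C that is an ISA deviation of 900/120 = +7.5°C.
ISA temperature at 12000 ft = 15 − 2 × (12000/1000) = -9°C.
OAT = ISA + deviation = -9 + (+7.5) = -1.5°C.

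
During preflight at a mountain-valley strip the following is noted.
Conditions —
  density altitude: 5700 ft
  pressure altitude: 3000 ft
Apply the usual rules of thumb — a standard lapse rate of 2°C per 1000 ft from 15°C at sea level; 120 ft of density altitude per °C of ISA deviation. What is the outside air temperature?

Density altitude − pressure altitude = 5700 − 3000 = +2700 ft.
At 120 ft/°C that is an ISA deviation of 2700/120 = +22.5°C.
ISA temperature at 3000 ft = 15 − 2 × (3000/1000) = 9°C.
OAT = ISA + deviation = 9 + (+22.5) = 31.5°C.

31.5°C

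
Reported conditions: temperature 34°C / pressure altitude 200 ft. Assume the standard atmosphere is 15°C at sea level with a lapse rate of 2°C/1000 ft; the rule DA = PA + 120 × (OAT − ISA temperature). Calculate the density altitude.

2528 ft

ISA temperature at 200 ft = 15 − 2 × (200/1000) = 14.6°C.
ISA deviation = 34 − 14.6 = +19.4°C.
Density altitude = 200 + 120 × (19.4) = 200 + (+2328) = 2528 ft.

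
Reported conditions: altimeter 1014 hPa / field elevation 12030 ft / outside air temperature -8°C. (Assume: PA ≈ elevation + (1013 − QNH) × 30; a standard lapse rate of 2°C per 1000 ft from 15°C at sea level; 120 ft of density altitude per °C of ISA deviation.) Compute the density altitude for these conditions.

Pressure altitude = 12030 + (1013 − 1014) × 30 = 12030 + (-30) = 12000 ft.
ISA temperature at 12000 ft = 15 − 2 × (12000/1000) = -9°C.
ISA deviation = -8 − (-9) = +1°C.
Density altitude = 12000 + 120 × (1) = 12120 ft.

12120 ft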